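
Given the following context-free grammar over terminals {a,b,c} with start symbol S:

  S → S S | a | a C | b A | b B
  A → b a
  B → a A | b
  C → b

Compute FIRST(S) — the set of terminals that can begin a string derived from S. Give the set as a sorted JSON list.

Compute FIRST by fixpoint:
iter 1:
  A via A→b a: +{b}
  B via B→a A: +{a}
  B via B→b: +{b}
  C via C→b: +{b}
  S via S→a: +{a}
  S via S→b A: +{b}
  S: {a,b}  A: {b}  B: {a,b}  C: {b}
iter 2: — fixpoint
  S: {a,b}  A: {b}  B: {a,b}  C: {b}

FIRST(S) = ["a", "b"]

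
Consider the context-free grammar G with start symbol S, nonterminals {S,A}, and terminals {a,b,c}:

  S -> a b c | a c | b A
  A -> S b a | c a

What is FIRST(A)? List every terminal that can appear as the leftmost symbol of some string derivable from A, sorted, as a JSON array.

FIRST iteration:
pass 1:
  A via A→c a: +{c}
  S via S→a b c: +{a}
  S via S→b A: +{b}
  FIRST(S)={a,b}  FIRST(A)={c}
pass 2:
  A via A→S b a: +{a,b}
  FIRST(S)={a,b}  FIRST(A)={a,b,c}
pass 3: — fixpoint
  FIRST(S)={a,b}  FIRST(A)={a,b,c}

FIRST(A) = ["a", "b", "c"]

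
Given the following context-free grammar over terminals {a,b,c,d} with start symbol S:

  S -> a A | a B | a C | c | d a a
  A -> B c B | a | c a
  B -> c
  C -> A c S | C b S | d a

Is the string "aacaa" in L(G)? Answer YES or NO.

Convert to CNF:
  S -> T1 A | T1 B | T1 C | T3 X7 | c
  A -> B X4 | T0 T1 | a
  B -> c
  C -> A X5 | C X6 | T3 T1
  T0 -> c
  T1 -> a
  T2 -> b
  T3 -> d
  X4 -> T0 B
  X5 -> T0 S
  X6 -> T2 S
  X7 -> T1 T1

CYK fill:
  cell(0,0) a: {A,T1}  orig:{A}
  cell(1,1) a: {A,T1}  orig:{A}
  cell(2,2) c: {B,S,T0}  orig:{B,S}
  cell(3,3) a: {A,T1}  orig:{A}
  cell(4,4) a: {A,T1}  orig:{A}
  cell(0,1) aa: {S,X7}  orig:{S}
  cell(1,2) ac: {S}
  cell(2,3) ca: {A}
  cell(3,4) aa: {S,X7}  orig:{S}
  cell(0,2) aac: ∅
  cell(1,3) aca: {S}
  cell(2,4) caa: {X5}  orig:{}
  cell(0,3) aaca: ∅
  cell(1,4) acaa: {C}
  cell(0,4) aacaa: {S}

S ∈ T[0,4] ⇒ YES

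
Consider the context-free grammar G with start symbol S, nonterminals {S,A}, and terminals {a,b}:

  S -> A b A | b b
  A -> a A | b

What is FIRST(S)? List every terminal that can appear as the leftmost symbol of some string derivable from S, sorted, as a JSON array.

FIRST sets, iterate to fixpoint:
iter 1:
  A via A→a A: +{a}
  A via A→b: +{b}
  S via S→A b A: +{a,b}
  S: {a,b}  A: {a,b}
iter 2: (no change)
  S: {a,b}  A: {a,b}

FIRST(S) = ["a", "b"]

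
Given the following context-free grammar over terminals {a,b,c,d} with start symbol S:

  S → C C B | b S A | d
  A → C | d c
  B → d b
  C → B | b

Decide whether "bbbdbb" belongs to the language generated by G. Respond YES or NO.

Convert to CNF:
  S -> C X3 | T1 X4 | d
  A -> T0 T1 | T0 T2 | b
  B -> T0 T1
  C -> T0 T1 | b
  T0 -> d
  T1 -> b
  T2 -> c
  X3 -> C B
  X4 -> S A

CYK fill:
  cell(0,0) b: {A,C,T1}  orig:{A,C}
  cell(1,1) b: {A,C,T1}  orig:{A,C}
  cell(2,2) b: {A,C,T1}  orig:{A,C}
  cell(3,3) d: {S,T0}  orig:{S}
  cell(4,4) b: {A,C,T1}  orig:{A,C}
  cell(5,5) b: {A,C,T1}  orig:{A,C}
  cell(0,1) bb: ∅
  cell(1,2) bb: ∅
  cell(2,3) bd: ∅
  cell(3,4) db: {A,B,C,X4}  orig:{A,B,C}
  cell(4,5) bb: ∅
  cell(0,2) bbb: ∅
  cell(1,3) bbd: ∅
  cell(2,4) bdb: {S,X3}  orig:{S}
  cell(3,5) dbb: ∅
  cell(0,3) bbbd: ∅
  cell(1,4) bbdb: {S}
  cell(2,5) bdbb: {X4}  orig:{}
  cell(0,4) bbbdb: ∅
  cell(1,5) bbdbb: {S,X4}  orig:{S}
  cell(0,5) bbbdbb: {S}

S ∈ T[0,5] ⇒ YES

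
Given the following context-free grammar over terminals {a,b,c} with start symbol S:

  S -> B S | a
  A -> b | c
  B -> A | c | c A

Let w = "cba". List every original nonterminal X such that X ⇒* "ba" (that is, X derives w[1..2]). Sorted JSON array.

CNF form of G:
  S -> B S | a
  A -> b | c
  B -> T0 A | b | c
  T0 -> c

Fill CYK table bottom-up, restricted to cells inside w[1..2]:
  cell(1,1) b: {A,B}
  cell(2,2) a: {S}
  cell(1,2) ba: {S}

Original NTs in T[1,2] deriving "ba": ["S"]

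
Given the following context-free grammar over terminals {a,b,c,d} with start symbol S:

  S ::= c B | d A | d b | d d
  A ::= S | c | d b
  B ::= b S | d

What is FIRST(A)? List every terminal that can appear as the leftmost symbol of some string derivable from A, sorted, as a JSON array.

Compute FIRST by fixpoint:
iter 1:
  A via A→c: +{c}
  A via A→d b: +{d}
  B via B→b S: +{b}
  B via B→d: +{d}
  S via S→c B: +{c}
  S via S→d A: +{d}
  S: {c,d}  A: {c,d}  B: {b,d}
iter 2: done
  S: {c,d}  A: {c,d}  B: {b,d}

FIRST(A) = ["c", "d"]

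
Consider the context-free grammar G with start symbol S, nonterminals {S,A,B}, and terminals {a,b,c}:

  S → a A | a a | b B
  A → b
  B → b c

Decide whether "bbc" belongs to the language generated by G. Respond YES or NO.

Convert to CNF:
  S -> T0 B | T2 A | T2 T2
  A -> b
  B -> T0 T1
  T0 -> b
  T1 -> c
  T2 -> a

CYK fill:
  [0..0]={A,T0}  "b"  orig:{A}
  [1..1]={A,T0}  "b"  orig:{A}
  [2..2]={T1}  "c"  orig:{}
  [0..1]=∅  "bb"
  [1..2]={B}  "bc"
  [0..2]={S}  "bbc"

S ∈ T[0,2] ⇒ YES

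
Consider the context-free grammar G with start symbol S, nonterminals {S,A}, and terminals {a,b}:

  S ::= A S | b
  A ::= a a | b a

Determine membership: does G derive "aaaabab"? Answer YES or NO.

CNF form of G:
  S -> A S | b
  A -> T0 T0 | T1 T0
  T0 -> a
  T1 -> b

Fill CYK table bottom-up:
  T[0,0] 'a' = {T0}  orig:{}
  T[1,1] 'a' = {T0}  orig:{}
  T[2,2] 'a' = {T0}  orig:{}
  T[3,3] 'a' = {T0}  orig:{}
  T[4,4] 'b' = {S,T1}  orig:{S}
  T[5,5] 'a' = {T0}  orig:{}
  T[6,6] 'b' = {S,T1}  orig:{S}
  T[0,1] 'aa' = {A}
  T[1,2] 'aa' = {A}
  T[2,3] 'aa' = {A}
  T[3,4] 'ab' = ∅
  T[4,5] 'ba' = {A}
  T[5,6] 'ab' = ∅
  T[0,2] 'aaa' = ∅
  T[1,3] 'aaa' = ∅
  T[2,4] 'aab' = {S}
  T[3,5] 'aba' = ∅
  T[4,6] 'bab' = {S}
  T[0,3] 'aaaa' = ∅
  T[1,4] 'aaab' = ∅
  T[2,5] 'aaba' = ∅
  T[3,6] 'abab' = ∅
  T[0,4] 'aaaab' = {S}
  T[1,5] 'aaaba' = ∅
  T[2,6] 'aabab' = {S}
  T[0,5] 'aaaaba' = ∅
  T[1,6] 'aaabab' = ∅
  T[0,6] 'aaaabab' = {S}

S ∈ T[0,6] ⇒ YES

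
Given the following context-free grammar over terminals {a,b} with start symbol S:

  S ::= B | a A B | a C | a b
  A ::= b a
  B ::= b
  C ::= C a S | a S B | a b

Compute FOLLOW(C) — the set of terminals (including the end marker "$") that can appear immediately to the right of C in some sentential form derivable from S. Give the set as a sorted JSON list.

FIRST iteration:
[1]
  A via A→b a: +{b}
  B via B→b: +{b}
  C via C→a S B: +{a}
  S via S→B: +{b}
  S via S→a A B: +{a}
  S: {a,b}  A: {b}  B: {b}  C: {a}
[2] (stable)
  S: {a,b}  A: {b}  B: {b}  C: {a}

Compute FOLLOW by fixpoint:
seed FOLLOW(S) with $
pass 1:
  C→C a S: FOLLOW(C) ⊇ FIRST(a) = {a}; new: +{a}
  C→C a S: FOLLOW(S) ⊇ FOLLOW(C) ⊇ {a}; new: +{a}
  C→a S B: FOLLOW(S) ⊇ FIRST(B) = {b}; new: +{b}
  C→a S B: FOLLOW(B) ⊇ FOLLOW(C) ⊇ {a}; new: +{a}
  S→B: FOLLOW(B) ⊇ FOLLOW(S) ⊇ {$,a,b}; new: +{$,b}
  S→a A B: FOLLOW(A) ⊇ FIRST(B) = {b}; new: +{b}
  S→a C: FOLLOW(C) ⊇ FOLLOW(S) ⊇ {$,a,b}; new: +{$,b}
  FOLLOW[S]={$,a,b}  FOLLOW[A]={b}  FOLLOW[B]={$,a,b}  FOLLOW[C]={$,a,b}
pass 2: (stable)
  FOLLOW[S]={$,a,b}  FOLLOW[A]={b}  FOLLOW[B]={$,a,b}  FOLLOW[C]={$,a,b}

FOLLOW(C) = ["$", "a", "b"]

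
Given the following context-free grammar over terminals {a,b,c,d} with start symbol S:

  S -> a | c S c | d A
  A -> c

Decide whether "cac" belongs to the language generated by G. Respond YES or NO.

Convert to CNF:
  S -> T0 X2 | T1 A | a
  A -> c
  T0 -> c
  T1 -> d
  X2 -> S T0

Fill CYK table bottom-up:
  T[0,0] 'c' = {A,T0}  orig:{A}
  T[1,1] 'a' = {S}
  T[2,2] 'c' = {A,T0}  orig:{A}
  T[0,1] 'ca' = ∅
  T[1,2] 'ac' = {X2}  orig:{}
  T[0,2] 'cac' = {S}

S ∈ T[0,2] ⇒ YES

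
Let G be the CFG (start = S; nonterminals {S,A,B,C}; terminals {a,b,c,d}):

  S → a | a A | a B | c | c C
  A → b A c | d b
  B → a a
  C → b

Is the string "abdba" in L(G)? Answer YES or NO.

Convert to CNF:
  S -> T1 C | T3 A | T3 B | a | c
  A -> T0 X4 | T2 T0
  B -> T3 T3
  C -> b
  T0 -> b
  T1 -> c
  T2 -> d
  T3 -> a
  X4 -> A T1

CYK fill:
  cell(0,0) a: {S,T3}  orig:{S}
  cell(1,1) b: {C,T0}  orig:{C}
  cell(2,2) d: {T2}  orig:{}
  cell(3,3) b: {C,T0}  orig:{C}
  cell(4,4) a: {S,T3}  orig:{S}
  cell(0,1) ab: ∅
  cell(1,2) bd: ∅
  cell(2,3) db: {A}
  cell(3,4) ba: ∅
  cell(0,2) abd: ∅
  cell(1,3) bdb: ∅
  cell(2,4) dba: ∅
  cell(0,3) abdb: ∅
  cell(1,4) bdba: ∅
  cell(0,4) abdba: ∅

S ∉ T[0,4] ⇒ NO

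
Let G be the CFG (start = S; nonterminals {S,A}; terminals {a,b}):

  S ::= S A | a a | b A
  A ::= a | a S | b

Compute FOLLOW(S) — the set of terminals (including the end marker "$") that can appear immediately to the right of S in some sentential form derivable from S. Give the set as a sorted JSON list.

FIRST sets, iterate to fixpoint:
round 1:
  A via A→a: +{a}
  A via A→b: +{b}
  S via S→a a: +{a}
  S via S→b A: +{b}
  FIRST[S]={a,b}  FIRST[A]={a,b}
round 2: done
  FIRST[S]={a,b}  FIRST[A]={a,b}

FOLLOW sets:
FOLLOW(S) := {$}
[1]
  S→S A: FOLLOW(S) ⊇ FIRST(A) = {a,b}; new: +{a,b}
  S→S A: FOLLOW(A) ⊇ FOLLOW(S) ⊇ {$,a,b}; new: +{$,a,b}
  FOLLOW[S]={$,a,b}  FOLLOW[A]={$,a,b}
[2] (stable)
  FOLLOW[S]={$,a,b}  FOLLOW[A]={$,a,b}

FOLLOW(S) = ["$", "a", "b"]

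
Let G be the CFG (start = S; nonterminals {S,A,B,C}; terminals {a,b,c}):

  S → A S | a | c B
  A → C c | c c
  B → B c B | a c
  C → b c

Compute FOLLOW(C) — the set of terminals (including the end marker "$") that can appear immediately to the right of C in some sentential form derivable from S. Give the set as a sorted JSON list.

FIRST iteration:
[1]
  A via A→c c: +{c}
  B via B→a c: +{a}
  C via C→b c: +{b}
  S via S→A S: +{c}
  S via S→a: +{a}
  S: {a,c}  A: {c}  B: {a}  C: {b}
[2]
  A via A→C c: +{b}
  S via S→A S: +{b}
  S: {a,b,c}  A: {b,c}  B: {a}  C: {b}
[3] (stable)
  S: {a,b,c}  A: {b,c}  B: {a}  C: {b}

FOLLOW sets:
FOLLOW(S) := {$}
iter 1:
  A→C c: FOLLOW(C) ⊇ FIRST(c) = {c}; new: +{c}
  B→B c B: FOLLOW(B) ⊇ FIRST(c) = {c}; new: +{c}
  S→A S: FOLLOW(A) ⊇ FIRST(S) = {a,b,c}; new: +{a,b,c}
  S→c B: FOLLOW(B) ⊇ FOLLOW(S) ⊇ {$}; new: +{$}
  FOLLOW(S)={$}  FOLLOW(A)={a,b,c}  FOLLOW(B)={$,c}  FOLLOW(C)={c}
iter 2: done
  FOLLOW(S)={$}  FOLLOW(A)={a,b,c}  FOLLOW(B)={$,c}  FOLLOW(C)={c}

FOLLOW(C) = ["c"]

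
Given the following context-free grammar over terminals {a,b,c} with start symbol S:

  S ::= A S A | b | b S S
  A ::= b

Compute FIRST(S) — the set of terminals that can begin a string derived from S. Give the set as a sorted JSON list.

FIRST iteration:
[1]
  A via A→b: +{b}
  S via S→A S A: +{b}
  S: {b}  A: {b}
[2] (no change)
  S: {b}  A: {b}

FIRST(S) = ["b"]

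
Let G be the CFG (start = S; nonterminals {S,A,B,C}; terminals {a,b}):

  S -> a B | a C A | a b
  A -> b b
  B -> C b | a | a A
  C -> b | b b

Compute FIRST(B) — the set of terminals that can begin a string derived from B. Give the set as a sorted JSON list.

FIRST iteration:
iter 1:
  A via A→b b: +{b}
  B via B→a: +{a}
  C via C→b: +{b}
  S via S→a B: +{a}
  FIRST[S]={a}  FIRST[A]={b}  FIRST[B]={a}  FIRST[C]={b}
iter 2:
  B via B→C b: +{b}
  FIRST[S]={a}  FIRST[A]={b}  FIRST[B]={a,b}  FIRST[C]={b}
iter 3: (no change)
  FIRST[S]={a}  FIRST[A]={b}  FIRST[B]={a,b}  FIRST[C]={b}

FIRST(B) = ["a", "b"]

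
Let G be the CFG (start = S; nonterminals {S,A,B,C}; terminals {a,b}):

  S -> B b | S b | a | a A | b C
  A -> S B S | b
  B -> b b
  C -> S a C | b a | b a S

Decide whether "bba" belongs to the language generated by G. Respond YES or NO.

Convert to CNF:
  S -> B T0 | S T0 | T0 C | T1 A | a
  A -> S X2 | b
  B -> T0 T0
  C -> S X3 | T0 T1 | T0 X4
  T0 -> b
  T1 -> a
  X2 -> B S
  X3 -> T1 C
  X4 -> T1 S

Fill CYK table bottom-up:
  T[0,0] 'b' = {A,T0}  orig:{A}
  T[1,1] 'b' = {A,T0}  orig:{A}
  T[2,2] 'a' = {S,T1}  orig:{S}
  T[0,1] 'bb' = {B}
  T[1,2] 'ba' = {C}
  T[0,2] 'bba' = {S,X2}  orig:{S}

S ∈ T[0,2] ⇒ YES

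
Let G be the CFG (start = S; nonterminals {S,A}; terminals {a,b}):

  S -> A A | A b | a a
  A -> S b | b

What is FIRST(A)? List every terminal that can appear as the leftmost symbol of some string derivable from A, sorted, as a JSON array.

FIRST sets, iterate to fixpoint:
pass 1:
  A via A→b: +{b}
  S via S→A A: +{b}
  S via S→a a: +{a}
  S: {a,b}  A: {b}
pass 2:
  A via A→S b: +{a}
  S: {a,b}  A: {a,b}
pass 3: — fixpoint
  S: {a,b}  A: {a,b}

FIRST(A) = ["a", "b"]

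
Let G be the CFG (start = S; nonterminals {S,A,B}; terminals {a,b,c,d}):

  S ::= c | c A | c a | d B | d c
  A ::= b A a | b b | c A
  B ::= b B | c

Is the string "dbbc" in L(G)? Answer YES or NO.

Convert to CNF:
  S -> T2 A | T2 T1 | T3 B | T3 T2 | c
  A -> T0 T0 | T0 X4 | T2 A
  B -> T0 B | c
  T0 -> b
  T1 -> a
  T2 -> c
  T3 -> d
  X4 -> A T1

CYK table (by increasing span):
  cell(0,0) d: {T3}  orig:{}
  cell(1,1) b: {T0}  orig:{}
  cell(2,2) b: {T0}  orig:{}
  cell(3,3) c: {B,S,T2}  orig:{B,S}
  cell(0,1) db: ∅
  cell(1,2) bb: {A}
  cell(2,3) bc: {B}
  cell(0,2) dbb: ∅
  cell(1,3) bbc: {B}
  cell(0,3) dbbc: {S}

S ∈ T[0,3] ⇒ YES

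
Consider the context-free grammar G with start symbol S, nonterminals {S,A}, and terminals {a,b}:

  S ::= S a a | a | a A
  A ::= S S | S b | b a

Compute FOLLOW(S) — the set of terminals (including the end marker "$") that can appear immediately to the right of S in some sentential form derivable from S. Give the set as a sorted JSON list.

FIRST sets, iterate to fixpoint:
round 1:
  A via A→b a: +{b}
  S via S→a: +{a}
  S: {a}  A: {b}
round 2:
  A via A→S S: +{a}
  S: {a}  A: {a,b}
round 3: done
  S: {a}  A: {a,b}

Compute FOLLOW by fixpoint:
FOLLOW(S) := {$}
round 1:
  A→S S: FOLLOW(S) ⊇ FIRST(S) = {a}; new: +{a}
  A→S b: FOLLOW(S) ⊇ FIRST(b) = {b}; new: +{b}
  S→a A: FOLLOW(A) ⊇ FOLLOW(S) ⊇ {$,a,b}; new: +{$,a,b}
  FOLLOW(S)={$,a,b}  FOLLOW(A)={$,a,b}
round 2: done
  FOLLOW(S)={$,a,b}  FOLLOW(A)={$,a,b}

FOLLOW(S) = ["$", "a", "b"]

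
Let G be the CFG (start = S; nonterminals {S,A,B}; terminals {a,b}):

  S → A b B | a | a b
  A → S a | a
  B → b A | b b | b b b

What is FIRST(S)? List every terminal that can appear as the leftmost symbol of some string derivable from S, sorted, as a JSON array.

Compute FIRST by fixpoint:
[1]
  A via A→a: +{a}
  B via B→b A: +{b}
  S via S→A b B: +{a}
  S: {a}  A: {a}  B: {b}
[2] done
  S: {a}  A: {a}  B: {b}

FIRST(S) = ["a"]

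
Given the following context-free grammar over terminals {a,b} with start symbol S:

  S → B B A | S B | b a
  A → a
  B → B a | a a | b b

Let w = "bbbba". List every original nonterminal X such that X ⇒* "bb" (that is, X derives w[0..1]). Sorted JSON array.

CNF form of G:
  S -> B X2 | S B | T1 T0
  A -> a
  B -> B T0 | T0 T0 | T1 T1
  T0 -> a
  T1 -> b
  X2 -> B A

CYK table (by increasing span) (cells [i..j] with 0 ≤ i ≤ j ≤ 1 only):
  T[0,0] 'b' = {T1}  orig:{}
  T[1,1] 'b' = {T1}  orig:{}
  T[0,1] 'bb' = {B}

Original NTs in T[0,1] deriving "bb": ["B"]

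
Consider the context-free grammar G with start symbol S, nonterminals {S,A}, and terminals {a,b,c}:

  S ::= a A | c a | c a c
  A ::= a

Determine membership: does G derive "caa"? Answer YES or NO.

CNF form of G:
  S -> T0 A | T1 T0 | T1 X2
  A -> a
  T0 -> a
  T1 -> c
  X2 -> T0 T1

CYK table (by increasing span):
  [0..0]={T1}  "c"  orig:{}
  [1..1]={A,T0}  "a"  orig:{A}
  [2..2]={A,T0}  "a"  orig:{A}
  [0..1]={S}  "ca"
  [1..2]={S}  "aa"
  [0..2]=∅  "caa"

S ∉ T[0,2] ⇒ NO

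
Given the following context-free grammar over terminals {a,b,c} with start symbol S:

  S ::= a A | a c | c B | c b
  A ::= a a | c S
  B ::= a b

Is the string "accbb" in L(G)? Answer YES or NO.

CNF form of G:
  S -> T0 A | T0 T1 | T1 B | T1 T2
  A -> T0 T0 | T1 S
  B -> T0 T2
  T0 -> a
  T1 -> c
  T2 -> b

CYK fill:
  [0..0]={T0}  "a"  orig:{}
  [1..1]={T1}  "c"  orig:{}
  [2..2]={T1}  "c"  orig:{}
  [3..3]={T2}  "b"  orig:{}
  [4..4]={T2}  "b"  orig:{}
  [0..1]={S}  "ac"
  [1..2]=∅  "cc"
  [2..3]={S}  "cb"
  [3..4]=∅  "bb"
  [0..2]=∅  "acc"
  [1..3]={A}  "ccb"
  [2..4]=∅  "cbb"
  [0..3]={S}  "accb"
  [1..4]=∅  "ccbb"
  [0..4]=∅  "accbb"

S ∉ T[0,4] ⇒ NO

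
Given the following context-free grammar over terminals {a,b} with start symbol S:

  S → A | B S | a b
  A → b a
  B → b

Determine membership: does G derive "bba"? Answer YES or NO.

CNF form of G:
  S -> B S | T0 T1 | T1 T0
  A -> T0 T1
  B -> b
  T0 -> b
  T1 -> a

Fill CYK table bottom-up:
  [0..0]={B,T0}  "b"  orig:{B}
  [1..1]={B,T0}  "b"  orig:{B}
  [2..2]={T1}  "a"  orig:{}
  [0..1]=∅  "bb"
  [1..2]={A,S}  "ba"
  [0..2]={S}  "bba"

S ∈ T[0,2] ⇒ YES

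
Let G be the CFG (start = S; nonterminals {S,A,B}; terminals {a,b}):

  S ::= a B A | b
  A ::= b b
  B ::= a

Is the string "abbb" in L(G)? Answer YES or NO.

CNF form of G:
  S -> T1 X2 | b
  A -> T0 T0
  B -> a
  T0 -> b
  T1 -> a
  X2 -> B A

CYK table (by increasing span):
  [0..0]={B,T1}  "a"  orig:{B}
  [1..1]={S,T0}  "b"  orig:{S}
  [2..2]={S,T0}  "b"  orig:{S}
  [3..3]={S,T0}  "b"  orig:{S}
  [0..1]=∅  "ab"
  [1..2]={A}  "bb"
  [2..3]={A}  "bb"
  [0..2]={X2}  "abb"  orig:{}
  [1..3]=∅  "bbb"
  [0..3]=∅  "abbb"

S ∉ T[0,3] ⇒ NO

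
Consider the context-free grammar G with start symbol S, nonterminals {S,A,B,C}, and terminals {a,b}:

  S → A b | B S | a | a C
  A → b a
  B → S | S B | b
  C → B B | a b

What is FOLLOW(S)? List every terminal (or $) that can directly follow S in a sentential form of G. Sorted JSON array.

FIRST sets, iterate to fixpoint:
round 1:
  A via A→b a: +{b}
  B via B→b: +{b}
  C via C→B B: +{b}
  C via C→a b: +{a}
  S via S→A b: +{b}
  S via S→a: +{a}
  FIRST(S)={a,b}  FIRST(A)={b}  FIRST(B)={b}  FIRST(C)={a,b}
round 2:
  B via B→S: +{a}
  FIRST(S)={a,b}  FIRST(A)={b}  FIRST(B)={a,b}  FIRST(C)={a,b}
round 3: done
  FIRST(S)={a,b}  FIRST(A)={b}  FIRST(B)={a,b}  FIRST(C)={a,b}

FOLLOW iteration:
FOLLOW(S) := {$}
iter 1:
  B→S B: FOLLOW(S) ⊇ FIRST(B) = {a,b}; new: +{a,b}
  C→B B: FOLLOW(B) ⊇ FIRST(B) = {a,b}; new: +{a,b}
  S→A b: FOLLOW(A) ⊇ FIRST(b) = {b}; new: +{b}
  S→a C: FOLLOW(C) ⊇ FOLLOW(S) ⊇ {$,a,b}; new: +{$,a,b}
  S: {$,a,b}  A: {b}  B: {a,b}  C: {$,a,b}
iter 2:
  C→B B: FOLLOW(B) ⊇ FOLLOW(C) ⊇ {$,a,b}; new: +{$}
  S: {$,a,b}  A: {b}  B: {$,a,b}  C: {$,a,b}
iter 3: — fixpoint
  S: {$,a,b}  A: {b}  B: {$,a,b}  C: {$,a,b}

FOLLOW(S) = ["$", "a", "b"]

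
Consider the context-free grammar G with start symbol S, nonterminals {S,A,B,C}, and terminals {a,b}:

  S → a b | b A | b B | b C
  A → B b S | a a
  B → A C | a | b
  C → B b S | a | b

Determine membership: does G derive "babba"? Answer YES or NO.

CNF form of G:
  S -> T0 A | T0 B | T0 C | T1 T0
  A -> B X2 | T1 T1
  B -> A C | a | b
  C -> B X3 | a | b
  T0 -> b
  T1 -> a
  X2 -> T0 S
  X3 -> T0 S

CYK fill:
  T[0,0] 'b' = {B,C,T0}  orig:{B,C}
  T[1,1] 'a' = {B,C,T1}  orig:{B,C}
  T[2,2] 'b' = {B,C,T0}  orig:{B,C}
  T[3,3] 'b' = {B,C,T0}  orig:{B,C}
  T[4,4] 'a' = {B,C,T1}  orig:{B,C}
  T[0,1] 'ba' = {S}
  T[1,2] 'ab' = {S}
  T[2,3] 'bb' = {S}
  T[3,4] 'ba' = {S}
  T[0,2] 'bab' = {X2,X3}  orig:{}
  T[1,3] 'abb' = ∅
  T[2,4] 'bba' = {X2,X3}  orig:{}
  T[0,3] 'babb' = ∅
  T[1,4] 'abba' = {A,C}
  T[0,4] 'babba' = {S}

S ∈ T[0,4] ⇒ YES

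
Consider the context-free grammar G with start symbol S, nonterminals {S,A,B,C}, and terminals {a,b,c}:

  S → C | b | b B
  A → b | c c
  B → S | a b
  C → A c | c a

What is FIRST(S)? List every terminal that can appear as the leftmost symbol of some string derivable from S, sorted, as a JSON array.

Compute FIRST by fixpoint:
round 1:
  A via A→b: +{b}
  A via A→c c: +{c}
  B via B→a b: +{a}
  C via C→A c: +{b,c}
  S via S→C: +{b,c}
  FIRST(S)={b,c}  FIRST(A)={b,c}  FIRST(B)={a}  FIRST(C)={b,c}
round 2:
  B via B→S: +{b,c}
  FIRST(S)={b,c}  FIRST(A)={b,c}  FIRST(B)={a,b,c}  FIRST(C)={b,c}
round 3: — fixpoint
  FIRST(S)={b,c}  FIRST(A)={b,c}  FIRST(B)={a,b,c}  FIRST(C)={b,c}

FIRST(S) = ["b", "c"]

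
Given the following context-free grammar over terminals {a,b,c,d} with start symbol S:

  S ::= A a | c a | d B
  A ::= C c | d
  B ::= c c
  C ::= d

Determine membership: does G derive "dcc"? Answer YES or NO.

CNF form of G:
  S -> A T1 | T0 T1 | T2 B
  A -> C T0 | d
  B -> T0 T0
  C -> d
  T0 -> c
  T1 -> a
  T2 -> d

CYK fill:
  T[0,0] 'd' = {A,C,T2}  orig:{A,C}
  T[1,1] 'c' = {T0}  orig:{}
  T[2,2] 'c' = {T0}  orig:{}
  T[0,1] 'dc' = {A}
  T[1,2] 'cc' = {B}
  T[0,2] 'dcc' = {S}

S ∈ T[0,2] ⇒ YES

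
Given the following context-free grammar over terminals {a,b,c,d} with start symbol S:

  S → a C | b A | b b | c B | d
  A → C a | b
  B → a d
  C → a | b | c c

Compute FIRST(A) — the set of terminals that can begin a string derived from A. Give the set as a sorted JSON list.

FIRST sets, iterate to fixpoint:
round 1:
  A via A→b: +{b}
  B via B→a d: +{a}
  C via C→a: +{a}
  C via C→b: +{b}
  C via C→c c: +{c}
  S via S→a C: +{a}
  S via S→b A: +{b}
  S via S→c B: +{c}
  S via S→d: +{d}
  S: {a,b,c,d}  A: {b}  B: {a}  C: {a,b,c}
round 2:
  A via A→C a: +{a,c}
  S: {a,b,c,d}  A: {a,b,c}  B: {a}  C: {a,b,c}
round 3: — fixpoint
  S: {a,b,c,d}  A: {a,b,c}  B: {a}  C: {a,b,c}

FIRST(A) = ["a", "b", "c"]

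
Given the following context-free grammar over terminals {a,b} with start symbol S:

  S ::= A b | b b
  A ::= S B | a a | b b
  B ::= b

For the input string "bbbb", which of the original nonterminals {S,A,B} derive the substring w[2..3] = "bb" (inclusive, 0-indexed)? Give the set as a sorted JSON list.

CNF form of G:
  S -> A T1 | T1 T1
  A -> S B | T0 T0 | T1 T1
  B -> b
  T0 -> a
  T1 -> b

CYK table (by increasing span) — only the sub-triangle for w[2..3]:
  [2..2]={B,T1}  "b"  orig:{B}
  [3..3]={B,T1}  "b"  orig:{B}
  [2..3]={A,S}  "bb"

Original NTs in T[2,3] deriving "bb": ["A", "S"]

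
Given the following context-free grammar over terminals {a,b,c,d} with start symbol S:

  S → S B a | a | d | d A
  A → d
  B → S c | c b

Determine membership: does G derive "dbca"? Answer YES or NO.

Convert to CNF:
  S -> S X4 | T3 A | a | d
  A -> d
  B -> S T0 | T0 T1
  T0 -> c
  T1 -> b
  T2 -> a
  T3 -> d
  X4 -> B T2

CYK fill:
  [0..0]={A,S,T3}  "d"  orig:{A,S}
  [1..1]={T1}  "b"  orig:{}
  [2..2]={T0}  "c"  orig:{}
  [3..3]={S,T2}  "a"  orig:{S}
  [0..1]=∅  "db"
  [1..2]=∅  "bc"
  [2..3]=∅  "ca"
  [0..2]=∅  "dbc"
  [1..3]=∅  "bca"
  [0..3]=∅  "dbca"

S ∉ T[0,3] ⇒ NO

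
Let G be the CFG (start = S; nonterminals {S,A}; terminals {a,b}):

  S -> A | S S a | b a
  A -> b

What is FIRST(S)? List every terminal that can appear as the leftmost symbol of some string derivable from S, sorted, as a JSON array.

FIRST iteration:
round 1:
  A via A→b: +{b}
  S via S→A: +{b}
  S: {b}  A: {b}
round 2: done
  S: {b}  A: {b}

FIRST(S) = ["b"]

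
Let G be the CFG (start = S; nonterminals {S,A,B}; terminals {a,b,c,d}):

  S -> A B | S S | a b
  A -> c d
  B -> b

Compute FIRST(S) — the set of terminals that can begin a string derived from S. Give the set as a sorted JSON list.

FIRST sets, iterate to fixpoint:
round 1:
  A via A→c d: +{c}
  B via B→b: +{b}
  S via S→A B: +{c}
  S via S→a b: +{a}
  FIRST[S]={a,c}  FIRST[A]={c}  FIRST[B]={b}
round 2: (no change)
  FIRST[S]={a,c}  FIRST[A]={c}  FIRST[B]={b}

FIRST(S) = ["a", "c"]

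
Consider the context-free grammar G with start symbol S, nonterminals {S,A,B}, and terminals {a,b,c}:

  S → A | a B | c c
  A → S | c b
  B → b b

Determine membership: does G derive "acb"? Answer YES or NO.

CNF form of G:
  S -> T0 B | T1 T1 | T1 T2
  A -> T0 B | T1 T1 | T1 T2
  B -> T2 T2
  T0 -> a
  T1 -> c
  T2 -> b

CYK fill:
  T[0,0] 'a' = {T0}  orig:{}
  T[1,1] 'c' = {T1}  orig:{}
  T[2,2] 'b' = {T2}  orig:{}
  T[0,1] 'ac' = ∅
  T[1,2] 'cb' = {A,S}
  T[0,2] 'acb' = ∅

S ∉ T[0,2] ⇒ NO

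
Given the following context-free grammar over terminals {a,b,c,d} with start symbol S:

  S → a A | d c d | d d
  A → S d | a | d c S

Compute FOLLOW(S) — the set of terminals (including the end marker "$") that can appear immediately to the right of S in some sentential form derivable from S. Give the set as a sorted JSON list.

FIRST iteration:
iter 1:
  A via A→a: +{a}
  A via A→d c S: +{d}
  S via S→a A: +{a}
  S via S→d c d: +{d}
  FIRST(S)={a,d}  FIRST(A)={a,d}
iter 2: — fixpoint
  FIRST(S)={a,d}  FIRST(A)={a,d}

FOLLOW sets:
initialize: $ ∈ FOLLOW(S)
pass 1:
  A→S d: FOLLOW(S) ⊇ FIRST(d) = {d}; new: +{d}
  S→a A: FOLLOW(A) ⊇ FOLLOW(S) ⊇ {$,d}; new: +{$,d}
  FOLLOW[S]={$,d}  FOLLOW[A]={$,d}
pass 2: (stable)
  FOLLOW[S]={$,d}  FOLLOW[A]={$,d}

FOLLOW(S) = ["$", "d"]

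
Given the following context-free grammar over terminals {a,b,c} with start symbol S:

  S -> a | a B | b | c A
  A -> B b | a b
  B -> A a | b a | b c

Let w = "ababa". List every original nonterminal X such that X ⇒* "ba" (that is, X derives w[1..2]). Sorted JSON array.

CNF form of G:
  S -> T1 B | T2 A | a | b
  A -> B T0 | T1 T0
  B -> A T1 | T0 T1 | T0 T2
  T0 -> b
  T1 -> a
  T2 -> c

Fill CYK table bottom-up, restricted to cells inside w[1..2]:
  T[1,1] 'b' = {S,T0}  orig:{S}
  T[2,2] 'a' = {S,T1}  orig:{S}
  T[1,2] 'ba' = {B}

Original NTs in T[1,2] deriving "ba": ["B"]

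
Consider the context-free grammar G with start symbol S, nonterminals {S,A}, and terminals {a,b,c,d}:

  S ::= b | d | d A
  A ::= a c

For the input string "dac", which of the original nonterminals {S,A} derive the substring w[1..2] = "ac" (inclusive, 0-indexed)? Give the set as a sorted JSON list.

CNF form of G:
  S -> T2 A | b | d
  A -> T0 T1
  T0 -> a
  T1 -> c
  T2 -> d

CYK table (by increasing span), restricted to cells inside w[1..2]:
  cell(1,1) a: {T0}  orig:{}
  cell(2,2) c: {T1}  orig:{}
  cell(1,2) ac: {A}

Original NTs in T[1,2] deriving "ac": ["A"]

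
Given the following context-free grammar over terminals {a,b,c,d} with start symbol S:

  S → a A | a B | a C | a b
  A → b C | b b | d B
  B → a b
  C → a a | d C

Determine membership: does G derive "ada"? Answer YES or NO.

Convert to CNF:
  S -> T2 A | T2 B | T2 C | T2 T0
  A -> T0 C | T0 T0 | T1 B
  B -> T2 T0
  C -> T1 C | T2 T2
  T0 -> b
  T1 -> d
  T2 -> a

CYK table (by increasing span):
  [0..0]={T2}  "a"  orig:{}
  [1..1]={T1}  "d"  orig:{}
  [2..2]={T2}  "a"  orig:{}
  [0..1]=∅  "ad"
  [1..2]=∅  "da"
  [0..2]=∅  "ada"

S ∉ T[0,2] ⇒ NO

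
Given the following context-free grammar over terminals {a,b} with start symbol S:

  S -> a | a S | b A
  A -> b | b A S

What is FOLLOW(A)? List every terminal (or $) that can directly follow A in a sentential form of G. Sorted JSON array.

Compute FIRST by fixpoint:
round 1:
  A via A→b: +{b}
  S via S→a: +{a}
  S via S→b A: +{b}
  FIRST[S]={a,b}  FIRST[A]={b}
round 2: (no change)
  FIRST[S]={a,b}  FIRST[A]={b}

FOLLOW iteration:
FOLLOW(S) := {$}
[1]
  A→b A S: FOLLOW(A) ⊇ FIRST(S) = {a,b}; new: +{a,b}
  A→b A S: FOLLOW(S) ⊇ FOLLOW(A) ⊇ {a,b}; new: +{a,b}
  S→b A: FOLLOW(A) ⊇ FOLLOW(S) ⊇ {$,a,b}; new: +{$}
  FOLLOW[S]={$,a,b}  FOLLOW[A]={$,a,b}
[2] — fixpoint
  FOLLOW[S]={$,a,b}  FOLLOW[A]={$,a,b}

FOLLOW(A) = ["$", "a", "b"]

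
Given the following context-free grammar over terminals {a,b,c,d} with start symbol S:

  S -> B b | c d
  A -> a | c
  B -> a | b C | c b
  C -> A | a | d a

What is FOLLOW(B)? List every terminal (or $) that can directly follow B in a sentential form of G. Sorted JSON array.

FIRST sets, iterate to fixpoint:
[1]
  A via A→a: +{a}
  A via A→c: +{c}
  B via B→a: +{a}
  B via B→b C: +{b}
  B via B→c b: +{c}
  C via C→A: +{a,c}
  C via C→d a: +{d}
  S via S→B b: +{a,b,c}
  FIRST(S)={a,b,c}  FIRST(A)={a,c}  FIRST(B)={a,b,c}  FIRST(C)={a,c,d}
[2] (no change)
  FIRST(S)={a,b,c}  FIRST(A)={a,c}  FIRST(B)={a,b,c}  FIRST(C)={a,c,d}

FOLLOW sets:
initialize: $ ∈ FOLLOW(S)
iter 1:
  S→B b: FOLLOW(B) ⊇ FIRST(b) = {b}; new: +{b}
  S: {$}  A: {}  B: {b}  C: {}
iter 2:
  B→b C: FOLLOW(C) ⊇ FOLLOW(B) ⊇ {b}; new: +{b}
  C→A: FOLLOW(A) ⊇ FOLLOW(C) ⊇ {b}; new: +{b}
  S: {$}  A: {b}  B: {b}  C: {b}
iter 3: — fixpoint
  S: {$}  A: {b}  B: {b}  C: {b}

FOLLOW(B) = ["b"]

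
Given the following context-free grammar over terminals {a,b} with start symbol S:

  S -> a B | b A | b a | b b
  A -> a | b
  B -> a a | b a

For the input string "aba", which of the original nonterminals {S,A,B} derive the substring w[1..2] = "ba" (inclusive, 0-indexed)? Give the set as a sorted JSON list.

Convert to CNF:
  S -> T0 B | T1 A | T1 T0 | T1 T1
  A -> a | b
  B -> T0 T0 | T1 T0
  T0 -> a
  T1 -> b

CYK table (by increasing span) — only the sub-triangle for w[1..2]:
  cell(1,1) b: {A,T1}  orig:{A}
  cell(2,2) a: {A,T0}  orig:{A}
  cell(1,2) ba: {B,S}

Original NTs in T[1,2] deriving "ba": ["B", "S"]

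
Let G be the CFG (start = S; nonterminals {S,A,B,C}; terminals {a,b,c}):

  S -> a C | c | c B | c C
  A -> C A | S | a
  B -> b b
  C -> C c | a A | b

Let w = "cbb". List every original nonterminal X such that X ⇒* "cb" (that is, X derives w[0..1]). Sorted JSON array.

CNF form of G:
  S -> T0 C | T1 B | T1 C | c
  A -> C A | T0 C | T1 B | T1 C | a | c
  B -> T2 T2
  C -> C T1 | T0 A | b
  T0 -> a
  T1 -> c
  T2 -> b

CYK fill — only the sub-triangle for w[0..1]:
  cell(0,0) c: {A,S,T1}  orig:{A,S}
  cell(1,1) b: {C,T2}  orig:{C}
  cell(0,1) cb: {A,S}

Original NTs in T[0,1] deriving "cb": ["A", "S"]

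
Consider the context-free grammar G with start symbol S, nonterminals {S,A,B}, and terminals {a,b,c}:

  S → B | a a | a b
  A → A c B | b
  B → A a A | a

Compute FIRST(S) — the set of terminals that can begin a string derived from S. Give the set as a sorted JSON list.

FIRST iteration:
iter 1:
  A via A→b: +{b}
  B via B→A a A: +{b}
  B via B→a: +{a}
  S via S→B: +{a,b}
  FIRST(S)={a,b}  FIRST(A)={b}  FIRST(B)={a,b}
iter 2: (no change)
  FIRST(S)={a,b}  FIRST(A)={b}  FIRST(B)={a,b}

FIRST(S) = ["a", "b"]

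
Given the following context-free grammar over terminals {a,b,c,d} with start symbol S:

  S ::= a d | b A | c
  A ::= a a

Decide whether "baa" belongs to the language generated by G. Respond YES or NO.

CNF form of G:
  S -> T0 T1 | T2 A | c
  A -> T0 T0
  T0 -> a
  T1 -> d
  T2 -> b

CYK fill:
  T[0,0] 'b' = {T2}  orig:{}
  T[1,1] 'a' = {T0}  orig:{}
  T[2,2] 'a' = {T0}  orig:{}
  T[0,1] 'ba' = ∅
  T[1,2] 'aa' = {A}
  T[0,2] 'baa' = {S}

S ∈ T[0,2] ⇒ YES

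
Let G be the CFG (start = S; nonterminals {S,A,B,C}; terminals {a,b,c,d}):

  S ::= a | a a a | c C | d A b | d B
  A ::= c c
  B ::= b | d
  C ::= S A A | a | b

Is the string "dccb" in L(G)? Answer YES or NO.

CNF form of G:
  S -> T0 C | T1 X5 | T2 B | T2 X6 | a
  A -> T0 T0
  B -> b | d
  C -> S X4 | a | b
  T0 -> c
  T1 -> a
  T2 -> d
  T3 -> b
  X4 -> A A
  X5 -> T1 T1
  X6 -> A T3

CYK table (by increasing span):
  T[0,0] 'd' = {B,T2}  orig:{B}
  T[1,1] 'c' = {T0}  orig:{}
  T[2,2] 'c' = {T0}  orig:{}
  T[3,3] 'b' = {B,C,T3}  orig:{B,C}
  T[0,1] 'dc' = ∅
  T[1,2] 'cc' = {A}
  T[2,3] 'cb' = {S}
  T[0,2] 'dcc' = ∅
  T[1,3] 'ccb' = {X6}  orig:{}
  T[0,3] 'dccb' = {S}

S ∈ T[0,3] ⇒ YES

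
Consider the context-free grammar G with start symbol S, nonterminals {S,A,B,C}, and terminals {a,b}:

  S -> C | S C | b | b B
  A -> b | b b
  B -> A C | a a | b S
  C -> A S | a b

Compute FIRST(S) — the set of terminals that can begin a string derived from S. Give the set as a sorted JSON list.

Compute FIRST by fixpoint:
[1]
  A via A→b: +{b}
  B via B→A C: +{b}
  B via B→a a: +{a}
  C via C→A S: +{b}
  C via C→a b: +{a}
  S via S→C: +{a,b}
  FIRST[S]={a,b}  FIRST[A]={b}  FIRST[B]={a,b}  FIRST[C]={a,b}
[2] (stable)
  FIRST[S]={a,b}  FIRST[A]={b}  FIRST[B]={a,b}  FIRST[C]={a,b}

FIRST(S) = ["a", "b"]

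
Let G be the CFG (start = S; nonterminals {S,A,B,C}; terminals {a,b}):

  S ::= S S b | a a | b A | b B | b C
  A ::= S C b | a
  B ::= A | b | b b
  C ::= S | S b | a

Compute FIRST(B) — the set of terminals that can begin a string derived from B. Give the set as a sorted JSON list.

FIRST iteration:
round 1:
  A via A→a: +{a}
  B via B→A: +{a}
  B via B→b: +{b}
  C via C→a: +{a}
  S via S→a a: +{a}
  S via S→b A: +{b}
  FIRST(S)={a,b}  FIRST(A)={a}  FIRST(B)={a,b}  FIRST(C)={a}
round 2:
  A via A→S C b: +{b}
  C via C→S: +{b}
  FIRST(S)={a,b}  FIRST(A)={a,b}  FIRST(B)={a,b}  FIRST(C)={a,b}
round 3: — fixpoint
  FIRST(S)={a,b}  FIRST(A)={a,b}  FIRST(B)={a,b}  FIRST(C)={a,b}

FIRST(B) = ["a", "b"]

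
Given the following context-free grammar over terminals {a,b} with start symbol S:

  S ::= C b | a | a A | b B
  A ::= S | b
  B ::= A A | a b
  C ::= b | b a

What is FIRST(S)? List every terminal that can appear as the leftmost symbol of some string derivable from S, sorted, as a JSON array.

Compute FIRST by fixpoint:
round 1:
  A via A→b: +{b}
  B via B→A A: +{b}
  B via B→a b: +{a}
  C via C→b: +{b}
  S via S→C b: +{b}
  S via S→a: +{a}
  FIRST(S)={a,b}  FIRST(A)={b}  FIRST(B)={a,b}  FIRST(C)={b}
round 2:
  A via A→S: +{a}
  FIRST(S)={a,b}  FIRST(A)={a,b}  FIRST(B)={a,b}  FIRST(C)={b}
round 3: done
  FIRST(S)={a,b}  FIRST(A)={a,b}  FIRST(B)={a,b}  FIRST(C)={b}

FIRST(S) = ["a", "b"]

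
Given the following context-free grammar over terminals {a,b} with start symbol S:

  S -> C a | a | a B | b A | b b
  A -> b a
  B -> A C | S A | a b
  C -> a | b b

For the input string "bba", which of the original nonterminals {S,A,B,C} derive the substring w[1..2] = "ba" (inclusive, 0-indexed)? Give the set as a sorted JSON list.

Convert to CNF:
  S -> C T1 | T0 A | T0 T0 | T1 B | a
  A -> T0 T1
  B -> A C | S A | T1 T0
  C -> T0 T0 | a
  T0 -> b
  T1 -> a

Fill CYK table bottom-up (cells [i..j] with 1 ≤ i ≤ j ≤ 2 only):
  T[1,1] 'b' = {T0}  orig:{}
  T[2,2] 'a' = {C,S,T1}  orig:{C,S}
  T[1,2] 'ba' = {A}

Original NTs in T[1,2] deriving "ba": ["A"]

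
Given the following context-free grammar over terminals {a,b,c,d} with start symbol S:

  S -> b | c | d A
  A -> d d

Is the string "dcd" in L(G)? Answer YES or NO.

Convert to CNF:
  S -> T0 A | b | c
  A -> T0 T0
  T0 -> d

CYK table (by increasing span):
  [0..0]={T0}  "d"  orig:{}
  [1..1]={S}  "c"
  [2..2]={T0}  "d"  orig:{}
  [0..1]=∅  "dc"
  [1..2]=∅  "cd"
  [0..2]=∅  "dcd"

S ∉ T[0,2] ⇒ NO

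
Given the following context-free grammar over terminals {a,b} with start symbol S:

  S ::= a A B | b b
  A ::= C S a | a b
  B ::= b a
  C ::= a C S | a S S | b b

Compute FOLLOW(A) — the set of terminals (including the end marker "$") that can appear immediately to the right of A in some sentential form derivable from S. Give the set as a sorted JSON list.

Compute FIRST by fixpoint:
iter 1:
  A via A→a b: +{a}
  B via B→b a: +{b}
  C via C→a C S: +{a}
  C via C→b b: +{b}
  S via S→a A B: +{a}
  S via S→b b: +{b}
  FIRST[S]={a,b}  FIRST[A]={a}  FIRST[B]={b}  FIRST[C]={a,b}
iter 2:
  A via A→C S a: +{b}
  FIRST[S]={a,b}  FIRST[A]={a,b}  FIRST[B]={b}  FIRST[C]={a,b}
iter 3: (no change)
  FIRST[S]={a,b}  FIRST[A]={a,b}  FIRST[B]={b}  FIRST[C]={a,b}

Compute FOLLOW by fixpoint:
seed FOLLOW(S) with $
pass 1:
  A→C S a: FOLLOW(C) ⊇ FIRST(S) = {a,b}; new: +{a,b}
  A→C S a: FOLLOW(S) ⊇ FIRST(a) = {a}; new: +{a}
  C→a C S: FOLLOW(S) ⊇ FOLLOW(C) ⊇ {a,b}; new: +{b}
  S→a A B: FOLLOW(A) ⊇ FIRST(B) = {b}; new: +{b}
  S→a A B: FOLLOW(B) ⊇ FOLLOW(S) ⊇ {$,a,b}; new: +{$,a,b}
  FOLLOW[S]={$,a,b}  FOLLOW[A]={b}  FOLLOW[B]={$,a,b}  FOLLOW[C]={a,b}
pass 2: (no change)
  FOLLOW[S]={$,a,b}  FOLLOW[A]={b}  FOLLOW[B]={$,a,b}  FOLLOW[C]={a,b}

FOLLOW(A) = ["b"]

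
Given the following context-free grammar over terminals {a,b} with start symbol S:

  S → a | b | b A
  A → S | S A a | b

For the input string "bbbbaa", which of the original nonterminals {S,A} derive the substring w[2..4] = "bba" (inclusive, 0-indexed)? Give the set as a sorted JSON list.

Convert to CNF:
  S -> T1 A | a | b
  A -> S X2 | T1 A | a | b
  T0 -> a
  T1 -> b
  X2 -> A T0

Fill CYK table bottom-up, restricted to cells inside w[2..4]:
  cell(2,2) b: {A,S,T1}  orig:{A,S}
  cell(3,3) b: {A,S,T1}  orig:{A,S}
  cell(4,4) a: {A,S,T0}  orig:{A,S}
  cell(2,3) bb: {A,S}
  cell(3,4) ba: {A,S,X2}  orig:{A,S}
  cell(2,4) bba: {A,S,X2}  orig:{A,S}

Original NTs in T[2,4] deriving "bba": ["A", "S"]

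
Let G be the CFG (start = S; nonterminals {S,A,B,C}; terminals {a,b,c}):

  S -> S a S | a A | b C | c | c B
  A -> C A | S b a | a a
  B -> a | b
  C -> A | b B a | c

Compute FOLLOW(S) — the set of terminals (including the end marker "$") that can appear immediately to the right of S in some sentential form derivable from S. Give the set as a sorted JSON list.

FIRST sets, iterate to fixpoint:
iter 1:
  A via A→a a: +{a}
  B via B→a: +{a}
  B via B→b: +{b}
  C via C→A: +{a}
  C via C→b B a: +{b}
  C via C→c: +{c}
  S via S→a A: +{a}
  S via S→b C: +{b}
  S via S→c: +{c}
  FIRST[S]={a,b,c}  FIRST[A]={a}  FIRST[B]={a,b}  FIRST[C]={a,b,c}
iter 2:
  A via A→C A: +{b,c}
  FIRST[S]={a,b,c}  FIRST[A]={a,b,c}  FIRST[B]={a,b}  FIRST[C]={a,b,c}
iter 3: done
  FIRST[S]={a,b,c}  FIRST[A]={a,b,c}  FIRST[B]={a,b}  FIRST[C]={a,b,c}

FOLLOW iteration:
initialize: $ ∈ FOLLOW(S)
[1]
  A→C A: FOLLOW(C) ⊇ FIRST(A) = {a,b,c}; new: +{a,b,c}
  A→S b a: FOLLOW(S) ⊇ FIRST(b) = {b}; new: +{b}
  C→A: FOLLOW(A) ⊇ FOLLOW(C) ⊇ {a,b,c}; new: +{a,b,c}
  C→b B a: FOLLOW(B) ⊇ FIRST(a) = {a}; new: +{a}
  S→S a S: FOLLOW(S) ⊇ FIRST(a) = {a}; new: +{a}
  S→a A: FOLLOW(A) ⊇ FOLLOW(S) ⊇ {$,a,b}; new: +{$}
  S→b C: FOLLOW(C) ⊇ FOLLOW(S) ⊇ {$,a,b}; new: +{$}
  S→c B: FOLLOW(B) ⊇ FOLLOW(S) ⊇ {$,a,b}; new: +{$,b}
  S: {$,a,b}  A: {$,a,b,c}  B: {$,a,b}  C: {$,a,b,c}
[2] (stable)
  S: {$,a,b}  A: {$,a,b,c}  B: {$,a,b}  C: {$,a,b,c}

FOLLOW(S) = ["$", "a", "b"]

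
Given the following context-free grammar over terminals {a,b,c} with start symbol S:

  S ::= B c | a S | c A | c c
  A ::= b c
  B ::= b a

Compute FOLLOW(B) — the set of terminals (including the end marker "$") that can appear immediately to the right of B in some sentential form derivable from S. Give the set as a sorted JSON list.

FIRST iteration:
[1]
  A via A→b c: +{b}
  B via B→b a: +{b}
  S via S→B c: +{b}
  S via S→a S: +{a}
  S via S→c A: +{c}
  FIRST(S)={a,b,c}  FIRST(A)={b}  FIRST(B)={b}
[2] (stable)
  FIRST(S)={a,b,c}  FIRST(A)={b}  FIRST(B)={b}

Compute FOLLOW by fixpoint:
FOLLOW(S) := {$}
iter 1:
  S→B c: FOLLOW(B) ⊇ FIRST(c) = {c}; new: +{c}
  S→c A: FOLLOW(A) ⊇ FOLLOW(S) ⊇ {$}; new: +{$}
  FOLLOW(S)={$}  FOLLOW(A)={$}  FOLLOW(B)={c}
iter 2: — fixpoint
  FOLLOW(S)={$}  FOLLOW(A)={$}  FOLLOW(B)={c}

FOLLOW(B) = ["c"]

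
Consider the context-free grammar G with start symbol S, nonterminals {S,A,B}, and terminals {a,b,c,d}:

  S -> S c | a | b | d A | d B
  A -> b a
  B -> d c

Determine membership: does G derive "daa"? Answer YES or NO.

CNF form of G:
  S -> S T3 | T2 A | T2 B | a | b
  A -> T0 T1
  B -> T2 T3
  T0 -> b
  T1 -> a
  T2 -> d
  T3 -> c

Fill CYK table bottom-up:
  cell(0,0) d: {T2}  orig:{}
  cell(1,1) a: {S,T1}  orig:{S}
  cell(2,2) a: {S,T1}  orig:{S}
  cell(0,1) da: ∅
  cell(1,2) aa: ∅
  cell(0,2) daa: ∅

S ∉ T[0,2] ⇒ NO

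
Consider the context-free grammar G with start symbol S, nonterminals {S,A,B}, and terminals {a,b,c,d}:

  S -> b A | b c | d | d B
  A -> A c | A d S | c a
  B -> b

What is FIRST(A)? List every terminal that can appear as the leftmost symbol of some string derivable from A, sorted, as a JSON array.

FIRST sets, iterate to fixpoint:
pass 1:
  A via A→c a: +{c}
  B via B→b: +{b}
  S via S→b A: +{b}
  S via S→d: +{d}
  FIRST[S]={b,d}  FIRST[A]={c}  FIRST[B]={b}
pass 2: (no change)
  FIRST[S]={b,d}  FIRST[A]={c}  FIRST[B]={b}

FIRST(A) = ["c"]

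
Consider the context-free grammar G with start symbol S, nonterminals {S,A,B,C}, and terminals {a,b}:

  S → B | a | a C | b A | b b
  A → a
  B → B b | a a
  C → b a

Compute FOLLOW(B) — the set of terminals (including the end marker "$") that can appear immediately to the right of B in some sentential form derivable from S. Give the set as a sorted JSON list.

FIRST iteration:
[1]
  A via A→a: +{a}
  B via B→a a: +{a}
  C via C→b a: +{b}
  S via S→B: +{a}
  S via S→b A: +{b}
  FIRST(S)={a,b}  FIRST(A)={a}  FIRST(B)={a}  FIRST(C)={b}
[2] (no change)
  FIRST(S)={a,b}  FIRST(A)={a}  FIRST(B)={a}  FIRST(C)={b}

FOLLOW sets:
initialize: $ ∈ FOLLOW(S)
iter 1:
  B→B b: FOLLOW(B) ⊇ FIRST(b) = {b}; new: +{b}
  S→B: FOLLOW(B) ⊇ FOLLOW(S) ⊇ {$}; new: +{$}
  S→a C: FOLLOW(C) ⊇ FOLLOW(S) ⊇ {$}; new: +{$}
  S→b A: FOLLOW(A) ⊇ FOLLOW(S) ⊇ {$}; new: +{$}
  FOLLOW[S]={$}  FOLLOW[A]={$}  FOLLOW[B]={$,b}  FOLLOW[C]={$}
iter 2: done
  FOLLOW[S]={$}  FOLLOW[A]={$}  FOLLOW[B]={$,b}  FOLLOW[C]={$}

FOLLOW(B) = ["$", "b"]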